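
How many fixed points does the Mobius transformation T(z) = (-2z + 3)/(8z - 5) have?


Step 1: Fixed points satisfy T(z) = z
Step 2: 8z^2 - 3z - 3 = 0
Step 3: Discriminant = (-3)^2 - 4*8*(-3) = 105
Step 4: Number of fixed points = 2

2


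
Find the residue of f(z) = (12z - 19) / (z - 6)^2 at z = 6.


Step 1: Pole of order 2 at z = 6
Step 2: Res = lim d/dz [(z - 6)^2 * f(z)] as z -> 6
Step 3: (z - 6)^2 * f(z) = 12z - 19
Step 4: d/dz[12z - 19] = 12

12


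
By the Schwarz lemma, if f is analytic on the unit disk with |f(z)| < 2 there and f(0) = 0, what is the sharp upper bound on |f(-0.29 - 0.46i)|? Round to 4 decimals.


Step 1: g = f/2 maps D -> D with g(0) = 0, so by the Schwarz lemma |g(z)| <= |z|, i.e. |f(z)| <= 2|z|; this is sharp (f(z) = 2z).
Step 2: |z0|^2 = (-0.29)^2 + (-0.46)^2 = 0.2957
Step 3: |z0| = sqrt(0.2957) = 0.543783
Step 4: Best bound = 2 * |z0| = 2 * 0.543783 = 1.0876

1.0876


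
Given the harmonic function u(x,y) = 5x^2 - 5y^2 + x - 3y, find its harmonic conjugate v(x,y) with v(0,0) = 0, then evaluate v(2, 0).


Step 1: v_x = -u_y = 10y + 3
Step 2: v_y = u_x = 10x + 1
Step 3: v = 10xy + 3x + y + C
Step 4: v(0,0) = 0 => C = 0
Step 5: v(2, 0) = 6

6


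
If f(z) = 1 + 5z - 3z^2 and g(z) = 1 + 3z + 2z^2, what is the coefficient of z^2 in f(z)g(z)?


Step 1: z^2 term in f*g comes from: (1)*(2z^2) + (5z)*(3z) + (-3z^2)*(1)
Step 2: = 2 + 15 - 3
Step 3: = 14

14


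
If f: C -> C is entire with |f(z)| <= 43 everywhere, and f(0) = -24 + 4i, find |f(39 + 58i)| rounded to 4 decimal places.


Step 1: By Liouville's theorem, a bounded entire function is constant.
Step 2: f(z) = f(0) = -24 + 4i for all z.
Step 3: |f(w)| = |-24 + 4i| = sqrt(576 + 16)
Step 4: = 24.3311

24.3311


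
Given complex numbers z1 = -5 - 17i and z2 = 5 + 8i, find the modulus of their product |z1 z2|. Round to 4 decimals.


Step 1: |z1| = sqrt((-5)^2 + (-17)^2) = sqrt(314)
Step 2: |z2| = sqrt(5^2 + 8^2) = sqrt(89)
Step 3: |z1*z2| = |z1|*|z2| = sqrt(314) * sqrt(89) = sqrt(314 * 89) = sqrt(27946)
Step 4: = 167.1706

167.1706


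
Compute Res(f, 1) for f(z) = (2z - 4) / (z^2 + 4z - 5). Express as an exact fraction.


Step 1: Q(z) = z^2 + 4z - 5 = (z - 1)(z + 5)
Step 2: Q'(z) = 2z + 4
Step 3: Q'(1) = 6, P(1) = -2
Step 4: Res = P(1)/Q'(1) = -2/6 = -1/3

-1/3


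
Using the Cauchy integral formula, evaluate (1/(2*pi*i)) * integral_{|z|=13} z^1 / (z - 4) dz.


Step 1: f(z) = z^1, a = 4 is inside |z| = 13
Step 2: By Cauchy integral formula: (1/(2pi*i)) * integral = f(a)
Step 3: f(4) = 4^1 = 4

4


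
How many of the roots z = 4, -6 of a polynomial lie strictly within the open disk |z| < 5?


Step 1: Check each root:
  z = 4: |4| = 4 < 5
  z = -6: |-6| = 6 >= 5
Step 2: Count = 1

1


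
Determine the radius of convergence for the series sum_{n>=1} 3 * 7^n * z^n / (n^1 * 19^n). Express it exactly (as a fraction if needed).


Step 1: General term a_n = 3 * 7^n / (n^1 * 19^n)
Step 2: By the root test, |a_n|^(1/n) = 3^(1/n) * 7 / (n^(1/n) * 19) -> 7/19 as n -> infinity (since 3^(1/n) -> 1 and n^(1/n) -> 1)
Step 3: R = 1/lim|a_n|^(1/n) = 19/7

19/7


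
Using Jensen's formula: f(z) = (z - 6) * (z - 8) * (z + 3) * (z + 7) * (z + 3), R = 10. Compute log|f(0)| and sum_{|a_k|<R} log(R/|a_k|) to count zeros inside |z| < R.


Jensen's formula: (1/2pi)*integral log|f(Re^it)|dt = log|f(0)| + sum_{|a_k|<R} log(R/|a_k|)
Step 1: f(0) = (-6) * (-8) * 3 * 7 * 3 = 3024
Step 2: log|f(0)| = log|6| + log|8| + log|-3| + log|-7| + log|-3| = 8.0143
Step 3: Zeros inside |z| < 10: 6, 8, -3, -7, -3
Step 4: Jensen sum = log(10/6) + log(10/8) + log(10/3) + log(10/7) + log(10/3) = 3.4986
Step 5: n(R) = number of terms in the Jensen sum = count of zeros inside |z| < 10 = 5

5


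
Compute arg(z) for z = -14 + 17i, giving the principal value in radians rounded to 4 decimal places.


Step 1: z = -14 + 17i
Step 2: arg(z) = atan2(17, -14)
Step 3: arg(z) = 2.2597

2.2597


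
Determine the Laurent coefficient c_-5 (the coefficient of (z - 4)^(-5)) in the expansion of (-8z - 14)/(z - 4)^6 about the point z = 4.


Step 1: Write the numerator in powers of (z - 4): -8z - 14 = -8(z - 4) + (-8*4 - 14) = -8(z - 4) - 46
Step 2: Divide by (z - 4)^6: f(z) = -46(z - 4)^(-6) - 8(z - 4)^(-5)
Step 3: This finite sum is the Laurent series of f about z = 4.
Step 4: Coefficient of (z - 4)^(-5) = coefficient of (z - 4) in the re-centred numerator = -8

-8


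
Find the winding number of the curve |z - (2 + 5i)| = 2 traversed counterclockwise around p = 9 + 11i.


Step 1: Center c = (2, 5), radius = 2
Step 2: |p - c|^2 = 7^2 + 6^2 = 85
Step 3: r^2 = 4
Step 4: |p-c| > r so winding number = 0

0


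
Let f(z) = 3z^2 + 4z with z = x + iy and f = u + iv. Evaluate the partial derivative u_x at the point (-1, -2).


Step 1: f(z) = 3(x+iy)^2 + 4(x+iy) + 0
Step 2: u = 3(x^2 - y^2) + 4x + 0
Step 3: u_x = 6x + 4
Step 4: At (-1, -2): u_x = -6 + 4 = -2

-2


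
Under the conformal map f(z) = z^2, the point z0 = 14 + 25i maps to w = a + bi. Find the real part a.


Step 1: z0 = 14 + 25i
Step 2: z0^2 = 14^2 - 25^2 + 700i
Step 3: real part = 196 - 625 = -429

-429


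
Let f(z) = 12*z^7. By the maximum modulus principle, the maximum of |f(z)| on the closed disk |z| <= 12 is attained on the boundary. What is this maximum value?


Step 1: On |z| = 12, |f(z)| = 12 * |z|^7 = 12 * 12^7
Step 2: By maximum modulus principle, maximum is on boundary.
Step 3: Maximum = 12 * 35831808 = 429981696

429981696


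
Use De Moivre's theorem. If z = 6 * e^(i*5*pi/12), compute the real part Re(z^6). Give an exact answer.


Step 1: By De Moivre's theorem, z^6 = 6^6 * e^(i*6*5*pi/12) = 46656 * (cos(5*pi/2) + i*sin(5*pi/2))
Step 2: |z|^6 = 6^6 = 46656
Step 3: Reduce the angle mod 2*pi: 5*pi/2 - 2*pi = pi/2
Step 4: cos(pi/2) = 0
Step 5: Re(z^6) = 46656 * 0 = 0

0


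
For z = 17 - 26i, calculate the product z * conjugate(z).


Step 1: conj(z) = 17 + 26i
Step 2: z * conj(z) = 17^2 + (-26)^2
Step 3: = 289 + 676 = 965

965


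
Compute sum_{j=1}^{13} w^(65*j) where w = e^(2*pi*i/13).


Step 1: The sum sum_{j=1}^{n} w^(k*j) equals n if n | k, else 0.
Step 2: Here n = 13, k = 65
Step 3: Does n divide k? 13 | 65 -> True
Step 4: Sum = 13

13


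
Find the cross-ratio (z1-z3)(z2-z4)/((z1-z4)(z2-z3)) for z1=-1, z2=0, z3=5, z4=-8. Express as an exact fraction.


Step 1: (z1-z3)(z2-z4) = (-6) * 8 = -48
Step 2: (z1-z4)(z2-z3) = 7 * (-5) = -35
Step 3: Cross-ratio = 48/35 = 48/35

48/35


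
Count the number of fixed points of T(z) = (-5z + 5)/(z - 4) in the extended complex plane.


Step 1: Fixed points satisfy T(z) = z
Step 2: z^2 + z - 5 = 0
Step 3: Discriminant = 1^2 - 4*1*(-5) = 21
Step 4: Number of fixed points = 2

2


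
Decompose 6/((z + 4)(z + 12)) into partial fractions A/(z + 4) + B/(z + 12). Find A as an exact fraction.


Step 1: Multiply both sides by (z + 4) and set z = -4
Step 2: A = 6 / (-4 + 12)
Step 3: A = 6 / 8
Step 4: A = 3/4

3/4


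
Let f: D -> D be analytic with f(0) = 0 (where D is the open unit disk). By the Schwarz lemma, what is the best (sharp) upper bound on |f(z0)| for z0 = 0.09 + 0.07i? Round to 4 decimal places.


Step 1: Schwarz lemma: if f: D -> D is analytic with f(0) = 0, then |f(z)| <= |z| for all z in D, and this is sharp (f(z) = z).
Step 2: |z0|^2 = 0.09^2 + 0.07^2 = 0.013
Step 3: |z0| = sqrt(0.013) = 0.114018
Step 4: Best bound = |z0| = 0.114

0.114


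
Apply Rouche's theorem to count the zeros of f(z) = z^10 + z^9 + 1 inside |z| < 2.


Step 1: On |z| = 2 the three terms have sizes |z^10| = 2^10 = 1024, |z^9| = 2^9 = 512, |1| = 1
Step 2: The dominant term is g(z) = z^10; let h(z) = z^9 + 1 so f = g + h
Step 3: On |z| = 2: |g| = 1024 and |h| <= 512 + 1 = 513
Step 4: Since 1024 > 513, |h| < |g| on |z| = 2, so by Rouche f has the same number of zeros as g inside |z| < 2
Step 5: g(z) = z^10 has 10 zeros (all at the origin) inside |z| < 2. Answer = 10

10


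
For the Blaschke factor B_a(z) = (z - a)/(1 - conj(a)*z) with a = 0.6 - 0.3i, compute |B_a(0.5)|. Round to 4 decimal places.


Step 1: Numerator z0 - a = 0.5 - (0.6 - 0.3i) = -0.1 + 0.3i
Step 2: Denominator 1 - conj(a)*z0 = 1 - (0.6 + 0.3i)*0.5 = 0.7 - 0.15i
Step 3: |z0 - a|^2 = (-0.1)^2 + 0.3^2 = 0.1; |1 - conj(a)*z0|^2 = 0.7^2 + (-0.15)^2 = 0.5125
Step 4: |B_a(0.5)| = sqrt(0.1 / 0.5125) = sqrt(0.195122)
Step 5: = 0.4417

0.4417


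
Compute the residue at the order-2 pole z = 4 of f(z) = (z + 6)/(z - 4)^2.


Step 1: Pole of order 2 at z = 4
Step 2: Res = lim d/dz [(z - 4)^2 * f(z)] as z -> 4
Step 3: (z - 4)^2 * f(z) = z + 6
Step 4: d/dz[z + 6] = 1

1


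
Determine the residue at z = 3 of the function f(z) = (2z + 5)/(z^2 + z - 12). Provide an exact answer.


Step 1: Q(z) = z^2 + z - 12 = (z - 3)(z + 4)
Step 2: Q'(z) = 2z + 1
Step 3: Q'(3) = 7, P(3) = 11
Step 4: Res = P(3)/Q'(3) = 11/7 = 11/7

11/7


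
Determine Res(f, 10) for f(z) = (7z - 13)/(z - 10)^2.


Step 1: Pole of order 2 at z = 10
Step 2: Res = lim d/dz [(z - 10)^2 * f(z)] as z -> 10
Step 3: (z - 10)^2 * f(z) = 7z - 13
Step 4: d/dz[7z - 13] = 7

7


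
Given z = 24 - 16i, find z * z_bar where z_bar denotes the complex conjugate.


Step 1: conj(z) = 24 + 16i
Step 2: z * conj(z) = 24^2 + (-16)^2
Step 3: = 576 + 256 = 832

832


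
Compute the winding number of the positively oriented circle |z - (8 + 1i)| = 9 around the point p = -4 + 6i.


Step 1: Center c = (8, 1), radius = 9
Step 2: |p - c|^2 = (-12)^2 + 5^2 = 169
Step 3: r^2 = 81
Step 4: |p-c| > r so winding number = 0

0


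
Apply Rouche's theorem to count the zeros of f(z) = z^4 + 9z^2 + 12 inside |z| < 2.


Step 1: On |z| = 2 the three terms have sizes |z^4| = 2^4 = 16, |9z^2| = 9*2^2 = 36, |12| = 12
Step 2: The dominant term is g(z) = 9z^2; let h(z) = z^4 + 12 so f = g + h
Step 3: On |z| = 2: |g| = 36 and |h| <= 16 + 12 = 28
Step 4: Since 36 > 28, |h| < |g| on |z| = 2, so by Rouche f has the same number of zeros as g inside |z| < 2
Step 5: g(z) = 9z^2 has 2 zeros (at the origin, multiplicity 2) inside |z| < 2. Answer = 2

2


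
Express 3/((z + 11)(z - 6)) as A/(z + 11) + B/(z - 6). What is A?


Step 1: Multiply both sides by (z + 11) and set z = -11
Step 2: A = 3 / (-11 - 6)
Step 3: A = 3 / (-17)
Step 4: A = -3/17

-3/17


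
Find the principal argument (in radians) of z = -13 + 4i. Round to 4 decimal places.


Step 1: z = -13 + 4i
Step 2: arg(z) = atan2(4, -13)
Step 3: arg(z) = 2.8431

2.8431


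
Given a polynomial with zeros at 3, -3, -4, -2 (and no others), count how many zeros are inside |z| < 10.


Step 1: Check each root:
  z = 3: |3| = 3 < 10
  z = -3: |-3| = 3 < 10
  z = -4: |-4| = 4 < 10
  z = -2: |-2| = 2 < 10
Step 2: Count = 4

4


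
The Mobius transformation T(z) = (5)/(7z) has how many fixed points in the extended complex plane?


Step 1: Fixed points satisfy T(z) = z
Step 2: 7z^2 - 5 = 0
Step 3: Discriminant = 0^2 - 4*7*(-5) = 140
Step 4: Number of fixed points = 2

2


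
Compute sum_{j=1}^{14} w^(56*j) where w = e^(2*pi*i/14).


Step 1: The sum sum_{j=1}^{n} w^(k*j) equals n if n | k, else 0.
Step 2: Here n = 14, k = 56
Step 3: Does n divide k? 14 | 56 -> True
Step 4: Sum = 14

14


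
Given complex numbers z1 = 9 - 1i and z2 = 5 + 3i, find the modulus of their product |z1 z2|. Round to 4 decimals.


Step 1: |z1| = sqrt(9^2 + (-1)^2) = sqrt(82)
Step 2: |z2| = sqrt(5^2 + 3^2) = sqrt(34)
Step 3: |z1*z2| = |z1|*|z2| = sqrt(82) * sqrt(34) = sqrt(82 * 34) = sqrt(2788)
Step 4: = 52.8015

52.8015


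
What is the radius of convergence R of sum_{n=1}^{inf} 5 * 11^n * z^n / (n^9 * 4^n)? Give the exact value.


Step 1: General term a_n = 5 * 11^n / (n^9 * 4^n)
Step 2: By the root test, |a_n|^(1/n) = 5^(1/n) * 11 / (n^(9/n) * 4) -> 11/4 as n -> infinity (since 5^(1/n) -> 1 and n^(9/n) -> 1)
Step 3: R = 1/lim|a_n|^(1/n) = 4/11

4/11


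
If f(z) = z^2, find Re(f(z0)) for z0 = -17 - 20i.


Step 1: z0 = -17 - 20i
Step 2: z0^2 = (-17)^2 - (-20)^2 + 680i
Step 3: real part = 289 - 400 = -111

-111


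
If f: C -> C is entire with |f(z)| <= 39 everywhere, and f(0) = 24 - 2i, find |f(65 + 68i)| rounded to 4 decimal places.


Step 1: By Liouville's theorem, a bounded entire function is constant.
Step 2: f(z) = f(0) = 24 - 2i for all z.
Step 3: |f(w)| = |24 - 2i| = sqrt(576 + 4)
Step 4: = 24.0832

24.0832


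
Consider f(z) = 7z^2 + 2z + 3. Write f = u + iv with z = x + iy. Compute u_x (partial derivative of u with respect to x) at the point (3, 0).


Step 1: f(z) = 7(x+iy)^2 + 2(x+iy) + 3
Step 2: u = 7(x^2 - y^2) + 2x + 3
Step 3: u_x = 14x + 2
Step 4: At (3, 0): u_x = 42 + 2 = 44

44


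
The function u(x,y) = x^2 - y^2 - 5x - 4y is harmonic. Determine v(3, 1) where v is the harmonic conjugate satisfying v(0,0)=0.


Step 1: v_x = -u_y = 2y + 4
Step 2: v_y = u_x = 2x - 5
Step 3: v = 2xy + 4x - 5y + C
Step 4: v(0,0) = 0 => C = 0
Step 5: v(3, 1) = 13

13


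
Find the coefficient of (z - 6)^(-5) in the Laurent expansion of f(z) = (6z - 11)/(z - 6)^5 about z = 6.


Step 1: Write the numerator in powers of (z - 6): 6z - 11 = 6(z - 6) + (6*6 - 11) = 6(z - 6) + 25
Step 2: Divide by (z - 6)^5: f(z) = 25(z - 6)^(-5) + 6(z - 6)^(-4)
Step 3: This finite sum is the Laurent series of f about z = 6.
Step 4: Coefficient of (z - 6)^(-5) = 6*6 - 11 = 25

25


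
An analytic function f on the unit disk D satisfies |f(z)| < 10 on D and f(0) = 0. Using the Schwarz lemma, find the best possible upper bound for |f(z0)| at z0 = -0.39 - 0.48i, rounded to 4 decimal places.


Step 1: g = f/10 maps D -> D with g(0) = 0, so by the Schwarz lemma |g(z)| <= |z|, i.e. |f(z)| <= 10|z|; this is sharp (f(z) = 10z).
Step 2: |z0|^2 = (-0.39)^2 + (-0.48)^2 = 0.3825
Step 3: |z0| = sqrt(0.3825) = 0.618466
Step 4: Best bound = 10 * |z0| = 10 * 0.618466 = 6.1847

6.1847


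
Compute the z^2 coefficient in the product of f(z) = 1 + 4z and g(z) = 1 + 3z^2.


Step 1: z^2 term in f*g comes from: (1)*(3z^2) + (4z)*(0) + (0)*(1)
Step 2: = 3 + 0 + 0
Step 3: = 3

3


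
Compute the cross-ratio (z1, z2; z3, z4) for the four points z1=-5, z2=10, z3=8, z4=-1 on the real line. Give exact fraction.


Step 1: (z1-z3)(z2-z4) = (-13) * 11 = -143
Step 2: (z1-z4)(z2-z3) = (-4) * 2 = -8
Step 3: Cross-ratio = 143/8 = 143/8

143/8


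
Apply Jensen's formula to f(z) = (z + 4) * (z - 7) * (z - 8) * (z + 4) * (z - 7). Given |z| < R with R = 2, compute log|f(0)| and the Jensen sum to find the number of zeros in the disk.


Jensen's formula: (1/2pi)*integral log|f(Re^it)|dt = log|f(0)| + sum_{|a_k|<R} log(R/|a_k|)
Step 1: f(0) = 4 * (-7) * (-8) * 4 * (-7) = -6272
Step 2: log|f(0)| = log|-4| + log|7| + log|8| + log|-4| + log|7| = 8.7439
Step 3: Zeros inside |z| < 2: none
Step 4: Jensen sum = (empty sum) = 0
Step 5: n(R) = number of terms in the Jensen sum = count of zeros inside |z| < 2 = 0

0


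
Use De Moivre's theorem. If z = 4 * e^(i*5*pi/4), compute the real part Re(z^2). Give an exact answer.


Step 1: By De Moivre's theorem, z^2 = 4^2 * e^(i*2*5*pi/4) = 16 * (cos(5*pi/2) + i*sin(5*pi/2))
Step 2: |z|^2 = 4^2 = 16
Step 3: Reduce the angle mod 2*pi: 5*pi/2 - 2*pi = pi/2
Step 4: cos(pi/2) = 0
Step 5: Re(z^2) = 16 * 0 = 0

0


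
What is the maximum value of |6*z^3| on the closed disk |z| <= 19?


Step 1: On |z| = 19, |f(z)| = 6 * |z|^3 = 6 * 19^3
Step 2: By maximum modulus principle, maximum is on boundary.
Step 3: Maximum = 6 * 6859 = 41154

41154


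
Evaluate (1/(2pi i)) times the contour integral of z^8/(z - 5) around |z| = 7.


Step 1: f(z) = z^8, a = 5 is inside |z| = 7
Step 2: By Cauchy integral formula: (1/(2pi*i)) * integral = f(a)
Step 3: f(5) = 5^8 = 390625

390625


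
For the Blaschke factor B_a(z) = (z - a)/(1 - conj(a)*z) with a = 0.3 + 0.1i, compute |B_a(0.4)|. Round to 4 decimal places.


Step 1: Numerator z0 - a = 0.4 - (0.3 + 0.1i) = 0.1 - 0.1i
Step 2: Denominator 1 - conj(a)*z0 = 1 - (0.3 - 0.1i)*0.4 = 0.88 + 0.04i
Step 3: |z0 - a|^2 = 0.1^2 + (-0.1)^2 = 0.02; |1 - conj(a)*z0|^2 = 0.88^2 + 0.04^2 = 0.776
Step 4: |B_a(0.4)| = sqrt(0.02 / 0.776) = sqrt(0.025773)
Step 5: = 0.1605

0.1605


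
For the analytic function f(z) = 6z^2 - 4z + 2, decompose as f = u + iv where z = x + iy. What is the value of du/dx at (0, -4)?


Step 1: f(z) = 6(x+iy)^2 - 4(x+iy) + 2
Step 2: u = 6(x^2 - y^2) - 4x + 2
Step 3: u_x = 12x - 4
Step 4: At (0, -4): u_x = 0 - 4 = -4

-4


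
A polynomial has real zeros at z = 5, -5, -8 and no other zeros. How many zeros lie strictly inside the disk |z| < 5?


Step 1: Check each root:
  z = 5: |5| = 5 >= 5
  z = -5: |-5| = 5 >= 5
  z = -8: |-8| = 8 >= 5
Step 2: Count = 0

0


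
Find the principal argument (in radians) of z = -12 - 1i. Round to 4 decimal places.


Step 1: z = -12 - 1i
Step 2: arg(z) = atan2(-1, -12)
Step 3: arg(z) = -3.0585

-3.0585


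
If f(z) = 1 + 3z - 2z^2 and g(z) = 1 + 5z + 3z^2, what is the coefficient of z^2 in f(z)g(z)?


Step 1: z^2 term in f*g comes from: (1)*(3z^2) + (3z)*(5z) + (-2z^2)*(1)
Step 2: = 3 + 15 - 2
Step 3: = 16

16


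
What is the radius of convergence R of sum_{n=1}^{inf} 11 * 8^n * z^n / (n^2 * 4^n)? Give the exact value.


Step 1: General term a_n = 11 * 8^n / (n^2 * 4^n)
Step 2: By the root test, |a_n|^(1/n) = 11^(1/n) * 8 / (n^(2/n) * 4) -> 8/4 as n -> infinity (since 11^(1/n) -> 1 and n^(2/n) -> 1)
Step 3: R = 1/lim|a_n|^(1/n) = 4/8 = 1/2

1/2


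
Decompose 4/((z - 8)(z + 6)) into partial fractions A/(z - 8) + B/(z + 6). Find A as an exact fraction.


Step 1: Multiply both sides by (z - 8) and set z = 8
Step 2: A = 4 / (8 + 6)
Step 3: A = 4 / 14
Step 4: A = 2/7

2/7


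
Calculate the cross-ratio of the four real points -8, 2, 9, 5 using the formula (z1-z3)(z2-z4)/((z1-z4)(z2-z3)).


Step 1: (z1-z3)(z2-z4) = (-17) * (-3) = 51
Step 2: (z1-z4)(z2-z3) = (-13) * (-7) = 91
Step 3: Cross-ratio = 51/91 = 51/91

51/91


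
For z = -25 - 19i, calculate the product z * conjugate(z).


Step 1: conj(z) = -25 + 19i
Step 2: z * conj(z) = (-25)^2 + (-19)^2
Step 3: = 625 + 361 = 986

986


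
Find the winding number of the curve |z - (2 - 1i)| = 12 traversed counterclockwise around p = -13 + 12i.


Step 1: Center c = (2, -1), radius = 12
Step 2: |p - c|^2 = (-15)^2 + 13^2 = 394
Step 3: r^2 = 144
Step 4: |p-c| > r so winding number = 0

0


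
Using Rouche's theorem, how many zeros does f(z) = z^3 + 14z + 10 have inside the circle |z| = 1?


Step 1: On |z| = 1 the three terms have sizes |z^3| = 1^3 = 1, |14z| = 14*1 = 14, |10| = 10
Step 2: The dominant term is g(z) = 14z; let h(z) = z^3 + 10 so f = g + h
Step 3: On |z| = 1: |g| = 14 and |h| <= 1 + 10 = 11
Step 4: Since 14 > 11, |h| < |g| on |z| = 1, so by Rouche f has the same number of zeros as g inside |z| < 1
Step 5: g(z) = 14z has 1 zero (at the origin, multiplicity 1) inside |z| < 1. Answer = 1

1


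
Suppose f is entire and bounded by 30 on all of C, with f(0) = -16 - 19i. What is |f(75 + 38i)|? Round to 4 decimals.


Step 1: By Liouville's theorem, a bounded entire function is constant.
Step 2: f(z) = f(0) = -16 - 19i for all z.
Step 3: |f(w)| = |-16 - 19i| = sqrt(256 + 361)
Step 4: = 24.8395

24.8395


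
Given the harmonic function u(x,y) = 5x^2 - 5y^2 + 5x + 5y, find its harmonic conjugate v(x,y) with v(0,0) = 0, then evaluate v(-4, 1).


Step 1: v_x = -u_y = 10y - 5
Step 2: v_y = u_x = 10x + 5
Step 3: v = 10xy - 5x + 5y + C
Step 4: v(0,0) = 0 => C = 0
Step 5: v(-4, 1) = -15

-15


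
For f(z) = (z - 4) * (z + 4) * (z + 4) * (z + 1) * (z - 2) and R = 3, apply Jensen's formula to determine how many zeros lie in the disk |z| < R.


Jensen's formula: (1/2pi)*integral log|f(Re^it)|dt = log|f(0)| + sum_{|a_k|<R} log(R/|a_k|)
Step 1: f(0) = (-4) * 4 * 4 * 1 * (-2) = 128
Step 2: log|f(0)| = log|4| + log|-4| + log|-4| + log|-1| + log|2| = 4.852
Step 3: Zeros inside |z| < 3: -1, 2
Step 4: Jensen sum = log(3/1) + log(3/2) = 1.5041
Step 5: n(R) = number of terms in the Jensen sum = count of zeros inside |z| < 3 = 2

2


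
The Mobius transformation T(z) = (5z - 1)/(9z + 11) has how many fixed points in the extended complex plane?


Step 1: Fixed points satisfy T(z) = z
Step 2: 9z^2 + 6z + 1 = 0
Step 3: Discriminant = 6^2 - 4*9*1 = 0
Step 4: Number of fixed points = 1

1


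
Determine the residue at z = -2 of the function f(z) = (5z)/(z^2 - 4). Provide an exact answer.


Step 1: Q(z) = z^2 - 4 = (z + 2)(z - 2)
Step 2: Q'(z) = 2z
Step 3: Q'(-2) = -4, P(-2) = -10
Step 4: Res = P(-2)/Q'(-2) = -10/(-4) = 5/2

5/2


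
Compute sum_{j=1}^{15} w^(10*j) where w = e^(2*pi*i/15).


Step 1: The sum sum_{j=1}^{n} w^(k*j) equals n if n | k, else 0.
Step 2: Here n = 15, k = 10
Step 3: Does n divide k? 15 | 10 -> False
Step 4: Sum = 0

0


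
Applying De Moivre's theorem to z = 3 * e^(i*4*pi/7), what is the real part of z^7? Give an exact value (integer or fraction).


Step 1: By De Moivre's theorem, z^7 = 3^7 * e^(i*7*4*pi/7) = 2187 * (cos(4*pi) + i*sin(4*pi))
Step 2: |z|^7 = 3^7 = 2187
Step 3: Reduce the angle mod 2*pi: 4*pi - 4*pi = 0
Step 4: cos(0) = 1
Step 5: Re(z^7) = 2187 * 1 = 2187

2187


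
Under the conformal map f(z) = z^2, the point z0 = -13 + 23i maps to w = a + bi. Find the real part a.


Step 1: z0 = -13 + 23i
Step 2: z0^2 = (-13)^2 - 23^2 - 598i
Step 3: real part = 169 - 529 = -360

-360


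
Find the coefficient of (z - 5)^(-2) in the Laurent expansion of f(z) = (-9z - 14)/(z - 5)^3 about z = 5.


Step 1: Write the numerator in powers of (z - 5): -9z - 14 = -9(z - 5) + (-9*5 - 14) = -9(z - 5) - 59
Step 2: Divide by (z - 5)^3: f(z) = -59(z - 5)^(-3) - 9(z - 5)^(-2)
Step 3: This finite sum is the Laurent series of f about z = 5.
Step 4: Coefficient of (z - 5)^(-2) = coefficient of (z - 5) in the re-centred numerator = -9

-9


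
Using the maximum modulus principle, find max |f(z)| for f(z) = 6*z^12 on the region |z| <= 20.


Step 1: On |z| = 20, |f(z)| = 6 * |z|^12 = 6 * 20^12
Step 2: By maximum modulus principle, maximum is on boundary.
Step 3: Maximum = 6 * 4096000000000000 = 24576000000000000

24576000000000000


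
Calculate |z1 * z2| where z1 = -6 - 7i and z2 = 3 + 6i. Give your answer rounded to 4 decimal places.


Step 1: |z1| = sqrt((-6)^2 + (-7)^2) = sqrt(85)
Step 2: |z2| = sqrt(3^2 + 6^2) = sqrt(45)
Step 3: |z1*z2| = |z1|*|z2| = sqrt(85) * sqrt(45) = sqrt(85 * 45) = sqrt(3825)
Step 4: = 61.8466

61.8466


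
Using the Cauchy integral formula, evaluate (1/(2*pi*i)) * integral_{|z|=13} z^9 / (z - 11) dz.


Step 1: f(z) = z^9, a = 11 is inside |z| = 13
Step 2: By Cauchy integral formula: (1/(2pi*i)) * integral = f(a)
Step 3: f(11) = 11^9 = 2357947691

2357947691


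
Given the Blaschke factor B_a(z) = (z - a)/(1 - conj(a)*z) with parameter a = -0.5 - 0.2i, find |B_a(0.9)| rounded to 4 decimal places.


Step 1: Numerator z0 - a = 0.9 - (-0.5 - 0.2i) = 1.4 + 0.2i
Step 2: Denominator 1 - conj(a)*z0 = 1 - (-0.5 + 0.2i)*0.9 = 1.45 - 0.18i
Step 3: |z0 - a|^2 = 1.4^2 + 0.2^2 = 2; |1 - conj(a)*z0|^2 = 1.45^2 + (-0.18)^2 = 2.1349
Step 4: |B_a(0.9)| = sqrt(2 / 2.1349) = sqrt(0.936812)
Step 5: = 0.9679

0.9679


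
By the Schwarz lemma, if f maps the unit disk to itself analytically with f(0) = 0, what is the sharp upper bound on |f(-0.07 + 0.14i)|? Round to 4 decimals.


Step 1: Schwarz lemma: if f: D -> D is analytic with f(0) = 0, then |f(z)| <= |z| for all z in D, and this is sharp (f(z) = z).
Step 2: |z0|^2 = (-0.07)^2 + 0.14^2 = 0.0245
Step 3: |z0| = sqrt(0.0245) = 0.156525
Step 4: Best bound = |z0| = 0.1565

0.1565


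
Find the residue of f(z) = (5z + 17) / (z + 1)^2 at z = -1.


Step 1: Pole of order 2 at z = -1
Step 2: Res = lim d/dz [(z + 1)^2 * f(z)] as z -> -1
Step 3: (z + 1)^2 * f(z) = 5z + 17
Step 4: d/dz[5z + 17] = 5

5


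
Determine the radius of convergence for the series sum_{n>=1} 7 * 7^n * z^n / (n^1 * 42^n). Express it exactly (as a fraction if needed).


Step 1: General term a_n = 7 * 7^n / (n^1 * 42^n)
Step 2: By the root test, |a_n|^(1/n) = 7^(1/n) * 7 / (n^(1/n) * 42) -> 7/42 as n -> infinity (since 7^(1/n) -> 1 and n^(1/n) -> 1)
Step 3: R = 1/lim|a_n|^(1/n) = 42/7 = 6

6


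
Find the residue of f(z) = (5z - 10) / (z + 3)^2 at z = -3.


Step 1: Pole of order 2 at z = -3
Step 2: Res = lim d/dz [(z + 3)^2 * f(z)] as z -> -3
Step 3: (z + 3)^2 * f(z) = 5z - 10
Step 4: d/dz[5z - 10] = 5

5


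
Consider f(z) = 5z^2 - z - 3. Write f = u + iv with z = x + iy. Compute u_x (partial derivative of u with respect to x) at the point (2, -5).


Step 1: f(z) = 5(x+iy)^2 - (x+iy) - 3
Step 2: u = 5(x^2 - y^2) - x - 3
Step 3: u_x = 10x - 1
Step 4: At (2, -5): u_x = 20 - 1 = 19

19


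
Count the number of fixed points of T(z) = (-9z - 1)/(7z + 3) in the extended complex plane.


Step 1: Fixed points satisfy T(z) = z
Step 2: 7z^2 + 12z + 1 = 0
Step 3: Discriminant = 12^2 - 4*7*1 = 116
Step 4: Number of fixed points = 2

2


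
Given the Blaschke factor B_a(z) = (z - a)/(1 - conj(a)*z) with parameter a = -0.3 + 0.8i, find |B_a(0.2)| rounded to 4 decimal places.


Step 1: Numerator z0 - a = 0.2 - (-0.3 + 0.8i) = 0.5 - 0.8i
Step 2: Denominator 1 - conj(a)*z0 = 1 - (-0.3 - 0.8i)*0.2 = 1.06 + 0.16i
Step 3: |z0 - a|^2 = 0.5^2 + (-0.8)^2 = 0.89; |1 - conj(a)*z0|^2 = 1.06^2 + 0.16^2 = 1.1492
Step 4: |B_a(0.2)| = sqrt(0.89 / 1.1492) = sqrt(0.774452)
Step 5: = 0.88

0.88


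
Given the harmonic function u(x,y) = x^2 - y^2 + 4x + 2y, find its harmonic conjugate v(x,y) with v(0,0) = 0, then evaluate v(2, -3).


Step 1: v_x = -u_y = 2y - 2
Step 2: v_y = u_x = 2x + 4
Step 3: v = 2xy - 2x + 4y + C
Step 4: v(0,0) = 0 => C = 0
Step 5: v(2, -3) = -28

-28


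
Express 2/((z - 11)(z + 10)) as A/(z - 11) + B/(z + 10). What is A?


Step 1: Multiply both sides by (z - 11) and set z = 11
Step 2: A = 2 / (11 + 10)
Step 3: A = 2 / 21
Step 4: A = 2/21

2/21


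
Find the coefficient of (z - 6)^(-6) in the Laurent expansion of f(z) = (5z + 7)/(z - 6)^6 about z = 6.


Step 1: Write the numerator in powers of (z - 6): 5z + 7 = 5(z - 6) + (5*6 + 7) = 5(z - 6) + 37
Step 2: Divide by (z - 6)^6: f(z) = 37(z - 6)^(-6) + 5(z - 6)^(-5)
Step 3: This finite sum is the Laurent series of f about z = 6.
Step 4: Coefficient of (z - 6)^(-6) = 5*6 + 7 = 37

37


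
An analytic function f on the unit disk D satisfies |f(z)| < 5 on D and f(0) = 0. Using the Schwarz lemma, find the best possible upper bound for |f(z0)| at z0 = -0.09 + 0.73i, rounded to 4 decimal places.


Step 1: g = f/5 maps D -> D with g(0) = 0, so by the Schwarz lemma |g(z)| <= |z|, i.e. |f(z)| <= 5|z|; this is sharp (f(z) = 5z).
Step 2: |z0|^2 = (-0.09)^2 + 0.73^2 = 0.541
Step 3: |z0| = sqrt(0.541) = 0.735527
Step 4: Best bound = 5 * |z0| = 5 * 0.735527 = 3.6776

3.6776


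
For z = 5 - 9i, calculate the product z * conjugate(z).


Step 1: conj(z) = 5 + 9i
Step 2: z * conj(z) = 5^2 + (-9)^2
Step 3: = 25 + 81 = 106

106


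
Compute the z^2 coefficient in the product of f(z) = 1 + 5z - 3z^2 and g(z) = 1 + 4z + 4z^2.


Step 1: z^2 term in f*g comes from: (1)*(4z^2) + (5z)*(4z) + (-3z^2)*(1)
Step 2: = 4 + 20 - 3
Step 3: = 21

21


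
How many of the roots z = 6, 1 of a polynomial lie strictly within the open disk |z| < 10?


Step 1: Check each root:
  z = 6: |6| = 6 < 10
  z = 1: |1| = 1 < 10
Step 2: Count = 2

2


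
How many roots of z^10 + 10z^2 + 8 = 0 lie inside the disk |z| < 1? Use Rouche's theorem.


Step 1: On |z| = 1 the three terms have sizes |z^10| = 1^10 = 1, |10z^2| = 10*1^2 = 10, |8| = 8
Step 2: The dominant term is g(z) = 10z^2; let h(z) = z^10 + 8 so f = g + h
Step 3: On |z| = 1: |g| = 10 and |h| <= 1 + 8 = 9
Step 4: Since 10 > 9, |h| < |g| on |z| = 1, so by Rouche f has the same number of zeros as g inside |z| < 1
Step 5: g(z) = 10z^2 has 2 zeros (at the origin, multiplicity 2) inside |z| < 1. Answer = 2

2


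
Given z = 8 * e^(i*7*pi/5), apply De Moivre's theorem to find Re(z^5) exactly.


Step 1: By De Moivre's theorem, z^5 = 8^5 * e^(i*5*7*pi/5) = 32768 * (cos(7*pi) + i*sin(7*pi))
Step 2: |z|^5 = 8^5 = 32768
Step 3: Reduce the angle mod 2*pi: 7*pi - 6*pi = pi
Step 4: cos(pi) = -1
Step 5: Re(z^5) = 32768 * (-1) = -32768

-32768


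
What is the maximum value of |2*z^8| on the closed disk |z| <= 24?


Step 1: On |z| = 24, |f(z)| = 2 * |z|^8 = 2 * 24^8
Step 2: By maximum modulus principle, maximum is on boundary.
Step 3: Maximum = 2 * 110075314176 = 220150628352

220150628352


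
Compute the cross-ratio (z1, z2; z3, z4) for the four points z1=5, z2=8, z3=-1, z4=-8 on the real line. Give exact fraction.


Step 1: (z1-z3)(z2-z4) = 6 * 16 = 96
Step 2: (z1-z4)(z2-z3) = 13 * 9 = 117
Step 3: Cross-ratio = 96/117 = 32/39

32/39


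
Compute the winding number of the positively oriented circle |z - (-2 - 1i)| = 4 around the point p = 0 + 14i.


Step 1: Center c = (-2, -1), radius = 4
Step 2: |p - c|^2 = 2^2 + 15^2 = 229
Step 3: r^2 = 16
Step 4: |p-c| > r so winding number = 0

0


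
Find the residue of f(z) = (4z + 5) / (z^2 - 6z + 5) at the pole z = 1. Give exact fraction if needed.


Step 1: Q(z) = z^2 - 6z + 5 = (z - 1)(z - 5)
Step 2: Q'(z) = 2z - 6
Step 3: Q'(1) = -4, P(1) = 9
Step 4: Res = P(1)/Q'(1) = 9/(-4) = -9/4

-9/4


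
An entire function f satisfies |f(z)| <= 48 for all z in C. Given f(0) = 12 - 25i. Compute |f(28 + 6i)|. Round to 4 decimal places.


Step 1: By Liouville's theorem, a bounded entire function is constant.
Step 2: f(z) = f(0) = 12 - 25i for all z.
Step 3: |f(w)| = |12 - 25i| = sqrt(144 + 625)
Step 4: = 27.7308

27.7308


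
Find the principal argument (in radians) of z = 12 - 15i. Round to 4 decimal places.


Step 1: z = 12 - 15i
Step 2: arg(z) = atan2(-15, 12)
Step 3: arg(z) = -0.8961

-0.8961


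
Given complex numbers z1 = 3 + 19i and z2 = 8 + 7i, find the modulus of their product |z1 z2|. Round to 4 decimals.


Step 1: |z1| = sqrt(3^2 + 19^2) = sqrt(370)
Step 2: |z2| = sqrt(8^2 + 7^2) = sqrt(113)
Step 3: |z1*z2| = |z1|*|z2| = sqrt(370) * sqrt(113) = sqrt(370 * 113) = sqrt(41810)
Step 4: = 204.4749

204.4749


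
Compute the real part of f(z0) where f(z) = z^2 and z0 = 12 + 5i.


Step 1: z0 = 12 + 5i
Step 2: z0^2 = 12^2 - 5^2 + 120i
Step 3: real part = 144 - 25 = 119

119


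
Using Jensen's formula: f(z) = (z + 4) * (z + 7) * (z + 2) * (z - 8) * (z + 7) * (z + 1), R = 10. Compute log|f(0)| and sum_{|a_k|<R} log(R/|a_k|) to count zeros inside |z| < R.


Jensen's formula: (1/2pi)*integral log|f(Re^it)|dt = log|f(0)| + sum_{|a_k|<R} log(R/|a_k|)
Step 1: f(0) = 4 * 7 * 2 * (-8) * 7 * 1 = -3136
Step 2: log|f(0)| = log|-4| + log|-7| + log|-2| + log|8| + log|-7| + log|-1| = 8.0507
Step 3: Zeros inside |z| < 10: -4, -7, -2, 8, -7, -1
Step 4: Jensen sum = log(10/4) + log(10/7) + log(10/2) + log(10/8) + log(10/7) + log(10/1) = 5.7648
Step 5: n(R) = number of terms in the Jensen sum = count of zeros inside |z| < 10 = 6

6


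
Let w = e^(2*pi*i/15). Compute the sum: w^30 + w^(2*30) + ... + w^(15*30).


Step 1: The sum sum_{j=1}^{n} w^(k*j) equals n if n | k, else 0.
Step 2: Here n = 15, k = 30
Step 3: Does n divide k? 15 | 30 -> True
Step 4: Sum = 15

15


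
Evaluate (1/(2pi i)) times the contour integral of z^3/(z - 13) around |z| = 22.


Step 1: f(z) = z^3, a = 13 is inside |z| = 22
Step 2: By Cauchy integral formula: (1/(2pi*i)) * integral = f(a)
Step 3: f(13) = 13^3 = 2197

2197


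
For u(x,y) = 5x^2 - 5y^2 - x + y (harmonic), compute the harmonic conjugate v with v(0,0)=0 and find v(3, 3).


Step 1: v_x = -u_y = 10y - 1
Step 2: v_y = u_x = 10x - 1
Step 3: v = 10xy - x - y + C
Step 4: v(0,0) = 0 => C = 0
Step 5: v(3, 3) = 84

84


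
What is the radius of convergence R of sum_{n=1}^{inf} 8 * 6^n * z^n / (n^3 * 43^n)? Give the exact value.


Step 1: General term a_n = 8 * 6^n / (n^3 * 43^n)
Step 2: By the root test, |a_n|^(1/n) = 8^(1/n) * 6 / (n^(3/n) * 43) -> 6/43 as n -> infinity (since 8^(1/n) -> 1 and n^(3/n) -> 1)
Step 3: R = 1/lim|a_n|^(1/n) = 43/6

43/6


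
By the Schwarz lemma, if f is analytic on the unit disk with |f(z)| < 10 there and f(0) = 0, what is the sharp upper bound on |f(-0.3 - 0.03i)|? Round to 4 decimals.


Step 1: g = f/10 maps D -> D with g(0) = 0, so by the Schwarz lemma |g(z)| <= |z|, i.e. |f(z)| <= 10|z|; this is sharp (f(z) = 10z).
Step 2: |z0|^2 = (-0.3)^2 + (-0.03)^2 = 0.0909
Step 3: |z0| = sqrt(0.0909) = 0.301496
Step 4: Best bound = 10 * |z0| = 10 * 0.301496 = 3.015

3.015


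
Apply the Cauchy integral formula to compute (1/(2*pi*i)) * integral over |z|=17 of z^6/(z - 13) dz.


Step 1: f(z) = z^6, a = 13 is inside |z| = 17
Step 2: By Cauchy integral formula: (1/(2pi*i)) * integral = f(a)
Step 3: f(13) = 13^6 = 4826809

4826809


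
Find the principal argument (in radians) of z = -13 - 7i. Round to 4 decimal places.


Step 1: z = -13 - 7i
Step 2: arg(z) = atan2(-7, -13)
Step 3: arg(z) = -2.6477

-2.6477


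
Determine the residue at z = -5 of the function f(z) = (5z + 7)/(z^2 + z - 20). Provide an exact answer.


Step 1: Q(z) = z^2 + z - 20 = (z + 5)(z - 4)
Step 2: Q'(z) = 2z + 1
Step 3: Q'(-5) = -9, P(-5) = -18
Step 4: Res = P(-5)/Q'(-5) = -18/(-9) = 2

2


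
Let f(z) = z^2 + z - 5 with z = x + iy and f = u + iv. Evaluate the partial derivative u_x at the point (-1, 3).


Step 1: f(z) = (x+iy)^2 + (x+iy) - 5
Step 2: u = (x^2 - y^2) + x - 5
Step 3: u_x = 2x + 1
Step 4: At (-1, 3): u_x = -2 + 1 = -1

-1


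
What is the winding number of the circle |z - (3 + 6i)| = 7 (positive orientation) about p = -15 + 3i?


Step 1: Center c = (3, 6), radius = 7
Step 2: |p - c|^2 = (-18)^2 + (-3)^2 = 333
Step 3: r^2 = 49
Step 4: |p-c| > r so winding number = 0

0


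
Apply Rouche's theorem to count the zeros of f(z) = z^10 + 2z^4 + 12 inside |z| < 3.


Step 1: On |z| = 3 the three terms have sizes |z^10| = 3^10 = 59049, |2z^4| = 2*3^4 = 162, |12| = 12
Step 2: The dominant term is g(z) = z^10; let h(z) = 2z^4 + 12 so f = g + h
Step 3: On |z| = 3: |g| = 59049 and |h| <= 162 + 12 = 174
Step 4: Since 59049 > 174, |h| < |g| on |z| = 3, so by Rouche f has the same number of zeros as g inside |z| < 3
Step 5: g(z) = z^10 has 10 zeros (all at the origin) inside |z| < 3. Answer = 10

10


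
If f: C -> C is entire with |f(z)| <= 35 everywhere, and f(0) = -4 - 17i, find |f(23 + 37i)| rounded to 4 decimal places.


Step 1: By Liouville's theorem, a bounded entire function is constant.
Step 2: f(z) = f(0) = -4 - 17i for all z.
Step 3: |f(w)| = |-4 - 17i| = sqrt(16 + 289)
Step 4: = 17.4642

17.4642


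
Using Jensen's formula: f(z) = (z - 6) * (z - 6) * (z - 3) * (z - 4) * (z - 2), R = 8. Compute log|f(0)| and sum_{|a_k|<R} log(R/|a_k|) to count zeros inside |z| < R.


Jensen's formula: (1/2pi)*integral log|f(Re^it)|dt = log|f(0)| + sum_{|a_k|<R} log(R/|a_k|)
Step 1: f(0) = (-6) * (-6) * (-3) * (-4) * (-2) = -864
Step 2: log|f(0)| = log|6| + log|6| + log|3| + log|4| + log|2| = 6.7616
Step 3: Zeros inside |z| < 8: 6, 6, 3, 4, 2
Step 4: Jensen sum = log(8/6) + log(8/6) + log(8/3) + log(8/4) + log(8/2) = 3.6356
Step 5: n(R) = number of terms in the Jensen sum = count of zeros inside |z| < 8 = 5

5


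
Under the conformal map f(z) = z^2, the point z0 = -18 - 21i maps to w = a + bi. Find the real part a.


Step 1: z0 = -18 - 21i
Step 2: z0^2 = (-18)^2 - (-21)^2 + 756i
Step 3: real part = 324 - 441 = -117

-117


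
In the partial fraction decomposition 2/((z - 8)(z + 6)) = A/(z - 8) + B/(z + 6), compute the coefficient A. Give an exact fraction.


Step 1: Multiply both sides by (z - 8) and set z = 8
Step 2: A = 2 / (8 + 6)
Step 3: A = 2 / 14
Step 4: A = 1/7

1/7


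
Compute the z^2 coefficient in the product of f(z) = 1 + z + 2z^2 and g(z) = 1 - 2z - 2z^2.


Step 1: z^2 term in f*g comes from: (1)*(-2z^2) + (z)*(-2z) + (2z^2)*(1)
Step 2: = -2 - 2 + 2
Step 3: = -2

-2


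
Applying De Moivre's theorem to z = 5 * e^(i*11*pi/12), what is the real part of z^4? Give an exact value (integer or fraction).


Step 1: By De Moivre's theorem, z^4 = 5^4 * e^(i*4*11*pi/12) = 625 * (cos(11*pi/3) + i*sin(11*pi/3))
Step 2: |z|^4 = 5^4 = 625
Step 3: Reduce the angle mod 2*pi: 11*pi/3 - 2*pi = 5*pi/3
Step 4: cos(5*pi/3) = 1/2
Step 5: Re(z^4) = 625 * 1/2 = 625/2

625/2


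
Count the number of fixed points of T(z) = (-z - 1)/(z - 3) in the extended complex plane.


Step 1: Fixed points satisfy T(z) = z
Step 2: z^2 - 2z + 1 = 0
Step 3: Discriminant = (-2)^2 - 4*1*1 = 0
Step 4: Number of fixed points = 1

1


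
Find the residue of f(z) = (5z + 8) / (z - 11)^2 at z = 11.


Step 1: Pole of order 2 at z = 11
Step 2: Res = lim d/dz [(z - 11)^2 * f(z)] as z -> 11
Step 3: (z - 11)^2 * f(z) = 5z + 8
Step 4: d/dz[5z + 8] = 5

5


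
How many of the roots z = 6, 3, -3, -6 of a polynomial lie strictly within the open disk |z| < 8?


Step 1: Check each root:
  z = 6: |6| = 6 < 8
  z = 3: |3| = 3 < 8
  z = -3: |-3| = 3 < 8
  z = -6: |-6| = 6 < 8
Step 2: Count = 4

4


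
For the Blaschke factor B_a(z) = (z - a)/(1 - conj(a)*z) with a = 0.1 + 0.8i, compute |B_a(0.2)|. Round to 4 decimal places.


Step 1: Numerator z0 - a = 0.2 - (0.1 + 0.8i) = 0.1 - 0.8i
Step 2: Denominator 1 - conj(a)*z0 = 1 - (0.1 - 0.8i)*0.2 = 0.98 + 0.16i
Step 3: |z0 - a|^2 = 0.1^2 + (-0.8)^2 = 0.65; |1 - conj(a)*z0|^2 = 0.98^2 + 0.16^2 = 0.986
Step 4: |B_a(0.2)| = sqrt(0.65 / 0.986) = sqrt(0.659229)
Step 5: = 0.8119

0.8119


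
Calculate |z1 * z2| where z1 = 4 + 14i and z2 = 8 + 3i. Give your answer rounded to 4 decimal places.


Step 1: |z1| = sqrt(4^2 + 14^2) = sqrt(212)
Step 2: |z2| = sqrt(8^2 + 3^2) = sqrt(73)
Step 3: |z1*z2| = |z1|*|z2| = sqrt(212) * sqrt(73) = sqrt(212 * 73) = sqrt(15476)
Step 4: = 124.4026

124.4026


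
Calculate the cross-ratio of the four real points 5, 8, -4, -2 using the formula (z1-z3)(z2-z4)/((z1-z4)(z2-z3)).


Step 1: (z1-z3)(z2-z4) = 9 * 10 = 90
Step 2: (z1-z4)(z2-z3) = 7 * 12 = 84
Step 3: Cross-ratio = 90/84 = 15/14

15/14


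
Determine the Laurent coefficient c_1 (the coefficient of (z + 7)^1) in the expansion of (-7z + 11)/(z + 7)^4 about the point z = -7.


Step 1: Write the numerator in powers of (z + 7): -7z + 11 = -7(z + 7) + (-7*(-7) + 11) = -7(z + 7) + 60
Step 2: Divide by (z + 7)^4: f(z) = 60(z + 7)^(-4) - 7(z + 7)^(-3)
Step 3: This finite sum is the Laurent series of f about z = -7.
Step 4: Only the powers -4 and -3 appear, so the coefficient of (z + 7)^1 = 0

0


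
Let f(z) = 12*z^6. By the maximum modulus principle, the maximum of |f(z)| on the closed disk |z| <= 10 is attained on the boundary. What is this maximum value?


Step 1: On |z| = 10, |f(z)| = 12 * |z|^6 = 12 * 10^6
Step 2: By maximum modulus principle, maximum is on boundary.
Step 3: Maximum = 12 * 1000000 = 12000000

12000000


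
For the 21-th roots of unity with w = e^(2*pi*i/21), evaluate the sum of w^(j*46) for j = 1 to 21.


Step 1: The sum sum_{j=1}^{n} w^(k*j) equals n if n | k, else 0.
Step 2: Here n = 21, k = 46
Step 3: Does n divide k? 21 | 46 -> False
Step 4: Sum = 0

0


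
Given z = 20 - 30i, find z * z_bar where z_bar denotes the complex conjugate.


Step 1: conj(z) = 20 + 30i
Step 2: z * conj(z) = 20^2 + (-30)^2
Step 3: = 400 + 900 = 1300

1300


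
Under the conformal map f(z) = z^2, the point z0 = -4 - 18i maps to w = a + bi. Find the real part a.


Step 1: z0 = -4 - 18i
Step 2: z0^2 = (-4)^2 - (-18)^2 + 144i
Step 3: real part = 16 - 324 = -308

-308


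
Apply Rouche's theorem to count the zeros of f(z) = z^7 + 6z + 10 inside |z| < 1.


Step 1: On |z| = 1 the three terms have sizes |z^7| = 1^7 = 1, |6z| = 6*1 = 6, |10| = 10
Step 2: The dominant term is g(z) = 10; let h(z) = z^7 + 6z so f = g + h
Step 3: On |z| = 1: |g| = 10 and |h| <= 1 + 6 = 7
Step 4: Since 10 > 7, |h| < |g| on |z| = 1, so by Rouche f has the same number of zeros as g inside |z| < 1
Step 5: g(z) = 10 is a nonzero constant with no zeros inside |z| < 1. Answer = 0

0


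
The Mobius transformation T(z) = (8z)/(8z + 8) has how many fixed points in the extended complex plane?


Step 1: Fixed points satisfy T(z) = z
Step 2: 8z^2 = 0
Step 3: Discriminant = 0^2 - 4*8*0 = 0
Step 4: Number of fixed points = 1

1
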